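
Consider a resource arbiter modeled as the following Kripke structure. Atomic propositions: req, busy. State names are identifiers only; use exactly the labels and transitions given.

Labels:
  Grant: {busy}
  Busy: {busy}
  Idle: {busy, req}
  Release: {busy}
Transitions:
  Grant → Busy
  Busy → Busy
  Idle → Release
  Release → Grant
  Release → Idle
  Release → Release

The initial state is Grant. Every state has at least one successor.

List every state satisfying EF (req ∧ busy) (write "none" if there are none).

{Idle, Release}

States satisfying req ∧ busy: {Idle}.
States satisfying EF (req ∧ busy): {Idle, Release}.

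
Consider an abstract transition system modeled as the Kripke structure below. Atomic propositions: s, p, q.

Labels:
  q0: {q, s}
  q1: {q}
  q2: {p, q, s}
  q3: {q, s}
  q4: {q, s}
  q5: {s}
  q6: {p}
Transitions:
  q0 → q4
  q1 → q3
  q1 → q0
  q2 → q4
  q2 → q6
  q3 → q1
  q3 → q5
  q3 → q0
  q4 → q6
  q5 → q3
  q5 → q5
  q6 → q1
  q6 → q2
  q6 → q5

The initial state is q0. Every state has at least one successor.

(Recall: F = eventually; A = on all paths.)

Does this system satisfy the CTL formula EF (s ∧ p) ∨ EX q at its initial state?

Satisfied

States satisfying s ∧ p: {q2}.
States satisfying EF (s ∧ p): {q0, q1, q2, q3, q4, q5, q6}.
States satisfying q: {q0, q1, q2, q3, q4}.
States satisfying EX q: {q0, q1, q2, q3, q5, q6}.
States satisfying EF (s ∧ p) ∨ EX q: {q0, q1, q2, q3, q4, q5, q6}.
q0 ∈ Sat(EF (s ∧ p) ∨ EX q).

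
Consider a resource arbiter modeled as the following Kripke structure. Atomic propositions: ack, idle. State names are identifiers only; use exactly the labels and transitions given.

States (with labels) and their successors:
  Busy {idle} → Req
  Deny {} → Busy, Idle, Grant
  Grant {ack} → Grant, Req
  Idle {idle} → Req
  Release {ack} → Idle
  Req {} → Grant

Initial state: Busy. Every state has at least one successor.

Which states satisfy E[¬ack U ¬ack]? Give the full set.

{Busy, Deny, Idle, Req}

States satisfying ¬ack: {Busy, Deny, Idle, Req}.
States satisfying E[¬ack U ¬ack]: {Busy, Deny, Idle, Req}.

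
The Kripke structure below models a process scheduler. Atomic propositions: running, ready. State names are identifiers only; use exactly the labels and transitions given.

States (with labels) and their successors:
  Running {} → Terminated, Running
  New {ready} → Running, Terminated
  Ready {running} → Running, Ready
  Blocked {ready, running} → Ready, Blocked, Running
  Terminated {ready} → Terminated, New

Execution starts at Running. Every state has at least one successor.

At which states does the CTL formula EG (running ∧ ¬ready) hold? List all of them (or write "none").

{Ready}

States satisfying running ∧ ¬ready: {Ready}.
States satisfying EG (running ∧ ¬ready): {Ready}.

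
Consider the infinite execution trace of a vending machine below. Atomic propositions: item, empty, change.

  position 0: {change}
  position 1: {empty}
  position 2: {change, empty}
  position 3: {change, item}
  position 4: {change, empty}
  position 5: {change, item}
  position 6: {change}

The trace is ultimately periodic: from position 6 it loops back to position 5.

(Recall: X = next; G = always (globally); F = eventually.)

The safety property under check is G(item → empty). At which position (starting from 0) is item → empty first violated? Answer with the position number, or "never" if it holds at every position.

Check item → empty at each position in order: 0 ✓, 1 ✓, 2 ✓.
At position 3 the labels are {change, item}, so item → empty is false there. This is the first violation.

3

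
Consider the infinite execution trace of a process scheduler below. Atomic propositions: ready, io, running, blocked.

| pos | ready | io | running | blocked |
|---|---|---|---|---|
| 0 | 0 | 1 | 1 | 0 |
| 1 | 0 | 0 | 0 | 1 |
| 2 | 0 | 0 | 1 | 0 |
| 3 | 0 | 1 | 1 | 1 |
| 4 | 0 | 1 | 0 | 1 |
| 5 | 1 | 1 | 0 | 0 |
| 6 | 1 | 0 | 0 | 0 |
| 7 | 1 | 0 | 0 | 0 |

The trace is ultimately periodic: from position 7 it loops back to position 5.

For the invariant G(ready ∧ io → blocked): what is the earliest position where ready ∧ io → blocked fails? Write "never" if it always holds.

Check ready ∧ io → blocked at each position in order: 0 ✓, 1 ✓, 2 ✓, 3 ✓, 4 ✓.
At position 5 the labels are {io, ready}, so ready ∧ io → blocked is false there. This is the first violation.

5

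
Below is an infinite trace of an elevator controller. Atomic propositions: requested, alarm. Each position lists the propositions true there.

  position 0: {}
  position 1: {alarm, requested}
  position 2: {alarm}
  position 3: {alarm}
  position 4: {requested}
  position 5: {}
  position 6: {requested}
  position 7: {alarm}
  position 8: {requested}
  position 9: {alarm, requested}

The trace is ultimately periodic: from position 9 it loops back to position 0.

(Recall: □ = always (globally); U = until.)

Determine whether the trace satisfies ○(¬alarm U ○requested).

The position after 0 is 1; ¬alarm U ○requested is false there.

No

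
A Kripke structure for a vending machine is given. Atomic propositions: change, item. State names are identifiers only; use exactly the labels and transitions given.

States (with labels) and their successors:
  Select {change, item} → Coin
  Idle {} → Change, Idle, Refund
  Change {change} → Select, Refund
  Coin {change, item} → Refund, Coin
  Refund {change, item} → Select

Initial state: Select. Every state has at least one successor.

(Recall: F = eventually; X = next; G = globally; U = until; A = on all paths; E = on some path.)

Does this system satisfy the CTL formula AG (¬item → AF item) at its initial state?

Yes

States satisfying ¬item → AF item: {Select, Change, Coin, Refund}.
States satisfying AG (¬item → AF item): {Select, Change, Coin, Refund}.
Every state reachable from Select satisfies ¬item → AF item.
Select ∈ Sat(AG (¬item → AF item)).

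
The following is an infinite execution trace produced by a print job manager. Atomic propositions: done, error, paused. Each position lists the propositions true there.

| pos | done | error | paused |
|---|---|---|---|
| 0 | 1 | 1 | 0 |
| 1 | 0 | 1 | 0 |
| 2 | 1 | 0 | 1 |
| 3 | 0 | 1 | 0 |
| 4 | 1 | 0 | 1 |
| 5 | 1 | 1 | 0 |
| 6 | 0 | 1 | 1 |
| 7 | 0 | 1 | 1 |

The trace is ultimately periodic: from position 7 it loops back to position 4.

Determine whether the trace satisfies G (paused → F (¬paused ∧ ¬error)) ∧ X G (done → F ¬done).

Violated

paused → F (¬paused ∧ ¬error) must hold at every position from 0 onward. It fails at position 2, so G (paused → F (¬paused ∧ ¬error)) is false.
Positions where paused holds: 2, 4, 6, 7.
Check F (¬paused ∧ ¬error) at each: 2→fails, 4→fails, 6→fails, 7→fails.
The position after 0 is 1; G (done → F ¬done) is true there.
At position 0: G (paused → F (¬paused ∧ ¬error)) is false; X G (done → F ¬done) is true; so G (paused → F (¬paused ∧ ¬error)) ∧ X G (done → F ¬done) is false.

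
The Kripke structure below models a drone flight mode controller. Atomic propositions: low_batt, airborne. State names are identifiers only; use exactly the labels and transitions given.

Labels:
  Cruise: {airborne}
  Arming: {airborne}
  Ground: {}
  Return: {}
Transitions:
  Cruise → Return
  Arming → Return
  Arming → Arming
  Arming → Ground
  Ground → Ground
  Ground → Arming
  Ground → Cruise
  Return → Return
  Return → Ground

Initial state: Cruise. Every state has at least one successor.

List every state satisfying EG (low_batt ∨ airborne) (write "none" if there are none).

States satisfying low_batt ∨ airborne: {Cruise, Arming}.
States satisfying EG (low_batt ∨ airborne): {Arming}.

{Arming}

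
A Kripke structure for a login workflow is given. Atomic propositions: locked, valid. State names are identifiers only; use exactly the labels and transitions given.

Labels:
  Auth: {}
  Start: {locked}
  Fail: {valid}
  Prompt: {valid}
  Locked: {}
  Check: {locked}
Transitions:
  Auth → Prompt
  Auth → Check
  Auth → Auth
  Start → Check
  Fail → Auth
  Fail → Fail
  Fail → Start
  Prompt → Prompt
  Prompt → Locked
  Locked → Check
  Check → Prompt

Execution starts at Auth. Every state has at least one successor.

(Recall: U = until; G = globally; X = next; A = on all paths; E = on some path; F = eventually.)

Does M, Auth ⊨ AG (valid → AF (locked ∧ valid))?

States satisfying valid → AF (locked ∧ valid): {Auth, Start, Locked, Check}.
States satisfying AG (valid → AF (locked ∧ valid)): ∅.
Prompt is reachable from Auth and violates valid → AF (locked ∧ valid), so AG fails at Auth.
Auth ∉ Sat(AG (valid → AF (locked ∧ valid))).

Does not hold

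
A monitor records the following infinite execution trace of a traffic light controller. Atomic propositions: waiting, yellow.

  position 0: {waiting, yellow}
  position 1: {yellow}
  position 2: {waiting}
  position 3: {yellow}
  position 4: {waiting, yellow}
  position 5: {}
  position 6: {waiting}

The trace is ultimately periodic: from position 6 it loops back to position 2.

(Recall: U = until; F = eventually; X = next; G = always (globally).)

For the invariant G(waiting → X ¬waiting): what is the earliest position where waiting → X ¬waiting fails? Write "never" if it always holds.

6

Check waiting → X ¬waiting at each position in order: 0 ✓, 1 ✓, 2 ✓, 3 ✓, 4 ✓, 5 ✓.
At position 6 the labels are {waiting} and the next position 2 has {waiting}, so waiting → X ¬waiting is false there. This is the first violation.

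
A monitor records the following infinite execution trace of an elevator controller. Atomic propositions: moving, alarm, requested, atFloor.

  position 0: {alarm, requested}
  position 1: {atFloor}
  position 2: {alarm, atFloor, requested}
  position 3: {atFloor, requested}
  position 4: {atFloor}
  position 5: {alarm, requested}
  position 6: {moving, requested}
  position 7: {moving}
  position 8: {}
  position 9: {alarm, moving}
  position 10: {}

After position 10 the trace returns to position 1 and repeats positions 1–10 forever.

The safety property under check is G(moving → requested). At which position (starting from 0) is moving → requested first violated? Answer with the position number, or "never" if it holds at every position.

7

Check moving → requested at each position in order: 0 ✓, 1 ✓, 2 ✓, 3 ✓, 4 ✓, 5 ✓, 6 ✓.
At position 7 the labels are {moving}, so moving → requested is false there. This is the first violation.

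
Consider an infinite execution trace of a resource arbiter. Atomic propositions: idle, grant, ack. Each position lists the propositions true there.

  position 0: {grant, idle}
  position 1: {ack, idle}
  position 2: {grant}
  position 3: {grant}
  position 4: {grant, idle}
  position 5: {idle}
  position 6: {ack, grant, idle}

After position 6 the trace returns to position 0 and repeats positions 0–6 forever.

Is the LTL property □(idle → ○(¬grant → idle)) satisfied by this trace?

idle → ○(¬grant → idle) holds at every position 0..6, and those are all positions ever visited, so □(idle → ○(¬grant → idle)) holds.
Positions where idle holds: 0, 1, 4, 5, 6.
Check ○(¬grant → idle) at each: 0→ok, 1→ok, 4→ok, 5→ok, 6→ok.

Yes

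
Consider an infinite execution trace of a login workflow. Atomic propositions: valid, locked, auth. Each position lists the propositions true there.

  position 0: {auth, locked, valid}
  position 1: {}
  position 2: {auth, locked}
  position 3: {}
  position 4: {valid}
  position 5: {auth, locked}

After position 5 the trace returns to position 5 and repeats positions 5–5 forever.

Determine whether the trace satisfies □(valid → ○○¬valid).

valid → ○○¬valid holds at every position 0..5, and those are all positions ever visited, so □(valid → ○○¬valid) holds.
Positions where valid holds: 0, 4.
Check ○○¬valid at each: 0→ok, 4→ok.

Satisfied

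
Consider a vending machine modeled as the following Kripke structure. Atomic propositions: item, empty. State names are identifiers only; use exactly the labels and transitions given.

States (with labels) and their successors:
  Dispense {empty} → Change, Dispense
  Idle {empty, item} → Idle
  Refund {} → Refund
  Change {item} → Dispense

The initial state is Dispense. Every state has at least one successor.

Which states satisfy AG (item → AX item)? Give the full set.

{Idle, Refund}

States satisfying item → AX item: {Dispense, Idle, Refund}.
States satisfying AG (item → AX item): {Idle, Refund}.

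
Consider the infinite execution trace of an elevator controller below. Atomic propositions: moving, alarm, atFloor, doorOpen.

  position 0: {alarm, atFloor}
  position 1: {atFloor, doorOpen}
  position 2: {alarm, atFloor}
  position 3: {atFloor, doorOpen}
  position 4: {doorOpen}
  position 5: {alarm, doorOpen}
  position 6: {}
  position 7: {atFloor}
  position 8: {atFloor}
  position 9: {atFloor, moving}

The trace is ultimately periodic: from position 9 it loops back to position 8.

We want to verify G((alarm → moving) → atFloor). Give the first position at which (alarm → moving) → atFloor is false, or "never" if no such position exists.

4

Check (alarm → moving) → atFloor at each position in order: 0 ✓, 1 ✓, 2 ✓, 3 ✓.
At position 4 the labels are {doorOpen}, so (alarm → moving) → atFloor is false there. This is the first violation.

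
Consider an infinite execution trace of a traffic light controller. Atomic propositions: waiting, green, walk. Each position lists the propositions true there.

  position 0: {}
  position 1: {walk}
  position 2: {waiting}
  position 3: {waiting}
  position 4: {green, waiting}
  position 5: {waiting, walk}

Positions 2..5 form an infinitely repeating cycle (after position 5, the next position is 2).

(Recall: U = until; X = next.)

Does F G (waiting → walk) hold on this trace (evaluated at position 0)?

Violated

G (waiting → walk) is false at every position 0..5, so it never becomes true and F G (waiting → walk) fails.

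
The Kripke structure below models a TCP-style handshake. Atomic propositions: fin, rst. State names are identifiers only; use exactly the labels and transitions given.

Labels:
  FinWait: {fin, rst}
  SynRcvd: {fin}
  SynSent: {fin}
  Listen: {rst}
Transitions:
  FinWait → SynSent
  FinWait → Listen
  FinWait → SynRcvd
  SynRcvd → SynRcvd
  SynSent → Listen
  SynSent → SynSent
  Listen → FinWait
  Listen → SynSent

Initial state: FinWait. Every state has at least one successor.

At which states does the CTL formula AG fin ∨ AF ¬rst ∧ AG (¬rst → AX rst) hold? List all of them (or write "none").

States satisfying fin: {FinWait, SynRcvd, SynSent}.
States satisfying AG fin: {SynRcvd}.
States satisfying ¬rst: {SynRcvd, SynSent}.
States satisfying AF ¬rst: {SynRcvd, SynSent}.
States satisfying ¬rst → AX rst: {FinWait, Listen}.
States satisfying AG (¬rst → AX rst): ∅.
States satisfying AF ¬rst ∧ AG (¬rst → AX rst): ∅.
States satisfying AG fin ∨ AF ¬rst ∧ AG (¬rst → AX rst): {SynRcvd}.

{SynRcvd}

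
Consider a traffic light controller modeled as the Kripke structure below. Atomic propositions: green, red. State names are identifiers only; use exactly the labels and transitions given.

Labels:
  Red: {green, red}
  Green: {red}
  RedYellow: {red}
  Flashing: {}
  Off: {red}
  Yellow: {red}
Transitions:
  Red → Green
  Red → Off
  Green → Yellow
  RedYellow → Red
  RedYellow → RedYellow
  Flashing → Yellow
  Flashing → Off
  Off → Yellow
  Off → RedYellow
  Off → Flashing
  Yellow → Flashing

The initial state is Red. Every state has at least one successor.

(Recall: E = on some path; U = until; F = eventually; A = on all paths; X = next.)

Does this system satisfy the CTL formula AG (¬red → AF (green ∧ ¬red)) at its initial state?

Violated

States satisfying ¬red → AF (green ∧ ¬red): {Red, Green, RedYellow, Off, Yellow}.
States satisfying AG (¬red → AF (green ∧ ¬red)): ∅.
Flashing is reachable from Red and violates ¬red → AF (green ∧ ¬red), so AG fails at Red.
Red ∉ Sat(AG (¬red → AF (green ∧ ¬red))).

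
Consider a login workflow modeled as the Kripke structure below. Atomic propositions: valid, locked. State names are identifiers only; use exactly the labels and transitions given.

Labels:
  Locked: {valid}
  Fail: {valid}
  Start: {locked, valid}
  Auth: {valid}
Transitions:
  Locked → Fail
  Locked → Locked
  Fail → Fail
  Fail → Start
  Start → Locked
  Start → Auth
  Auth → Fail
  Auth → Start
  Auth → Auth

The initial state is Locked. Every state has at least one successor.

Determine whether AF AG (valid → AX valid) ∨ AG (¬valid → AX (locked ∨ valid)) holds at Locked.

States satisfying AG (valid → AX valid): {Locked, Fail, Start, Auth}.
States satisfying AF AG (valid → AX valid): {Locked, Fail, Start, Auth}.
States satisfying ¬valid → AX (locked ∨ valid): {Locked, Fail, Start, Auth}.
States satisfying AG (¬valid → AX (locked ∨ valid)): {Locked, Fail, Start, Auth}.
States satisfying AF AG (valid → AX valid) ∨ AG (¬valid → AX (locked ∨ valid)): {Locked, Fail, Start, Auth}.
Locked ∈ Sat(AF AG (valid → AX valid) ∨ AG (¬valid → AX (locked ∨ valid))).

Satisfied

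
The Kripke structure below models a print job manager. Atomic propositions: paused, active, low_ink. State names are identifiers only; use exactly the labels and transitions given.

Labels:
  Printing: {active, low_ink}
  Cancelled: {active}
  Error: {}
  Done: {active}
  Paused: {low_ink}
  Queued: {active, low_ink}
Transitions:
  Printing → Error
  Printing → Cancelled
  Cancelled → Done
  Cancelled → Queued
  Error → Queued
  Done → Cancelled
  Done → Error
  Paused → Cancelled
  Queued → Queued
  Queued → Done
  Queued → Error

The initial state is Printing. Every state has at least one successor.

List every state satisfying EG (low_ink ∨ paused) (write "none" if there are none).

States satisfying low_ink ∨ paused: {Printing, Paused, Queued}.
States satisfying EG (low_ink ∨ paused): {Queued}.

{Queued}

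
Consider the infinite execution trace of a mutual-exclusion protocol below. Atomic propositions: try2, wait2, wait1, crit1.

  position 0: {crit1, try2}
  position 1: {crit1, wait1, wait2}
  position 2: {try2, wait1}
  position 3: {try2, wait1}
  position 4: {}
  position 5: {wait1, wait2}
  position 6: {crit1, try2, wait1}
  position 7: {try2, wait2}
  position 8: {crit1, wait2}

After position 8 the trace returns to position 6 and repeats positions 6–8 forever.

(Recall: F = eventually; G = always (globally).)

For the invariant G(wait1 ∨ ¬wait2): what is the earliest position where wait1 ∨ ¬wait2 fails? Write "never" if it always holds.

Check wait1 ∨ ¬wait2 at each position in order: 0 ✓, 1 ✓, 2 ✓, 3 ✓, 4 ✓, 5 ✓, 6 ✓.
At position 7 the labels are {try2, wait2}, so wait1 ∨ ¬wait2 is false there. This is the first violation.

7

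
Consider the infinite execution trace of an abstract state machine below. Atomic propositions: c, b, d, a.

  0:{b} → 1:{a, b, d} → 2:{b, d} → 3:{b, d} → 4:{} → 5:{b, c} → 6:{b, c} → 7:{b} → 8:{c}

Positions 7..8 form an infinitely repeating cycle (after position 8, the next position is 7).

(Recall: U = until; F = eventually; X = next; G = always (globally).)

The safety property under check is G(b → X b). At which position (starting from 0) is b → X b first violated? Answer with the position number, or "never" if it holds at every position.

3

Check b → X b at each position in order: 0 ✓, 1 ✓, 2 ✓.
At position 3 the labels are {b, d} and the next position 4 has {}, so b → X b is false there. This is the first violation.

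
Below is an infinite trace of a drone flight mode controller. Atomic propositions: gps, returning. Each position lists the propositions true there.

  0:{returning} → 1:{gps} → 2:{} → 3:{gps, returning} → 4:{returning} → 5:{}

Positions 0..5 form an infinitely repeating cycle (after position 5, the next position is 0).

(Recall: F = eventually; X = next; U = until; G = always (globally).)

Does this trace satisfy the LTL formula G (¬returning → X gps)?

Violated

¬returning → X gps must hold at every position from 0 onward. It fails at position 1, so G (¬returning → X gps) is false.
Positions where ¬returning holds: 1, 2, 5.
Check X gps at each: 1→fails, 2→ok, 5→fails.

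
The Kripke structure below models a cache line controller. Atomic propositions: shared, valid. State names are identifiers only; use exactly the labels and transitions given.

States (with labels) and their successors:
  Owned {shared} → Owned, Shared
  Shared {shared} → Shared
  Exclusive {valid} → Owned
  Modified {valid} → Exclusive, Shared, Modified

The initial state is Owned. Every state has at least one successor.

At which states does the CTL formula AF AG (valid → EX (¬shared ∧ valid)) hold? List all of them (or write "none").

{Owned, Shared, Exclusive}

States satisfying AG (valid → EX (¬shared ∧ valid)): {Owned, Shared}.
States satisfying AF AG (valid → EX (¬shared ∧ valid)): {Owned, Shared, Exclusive}.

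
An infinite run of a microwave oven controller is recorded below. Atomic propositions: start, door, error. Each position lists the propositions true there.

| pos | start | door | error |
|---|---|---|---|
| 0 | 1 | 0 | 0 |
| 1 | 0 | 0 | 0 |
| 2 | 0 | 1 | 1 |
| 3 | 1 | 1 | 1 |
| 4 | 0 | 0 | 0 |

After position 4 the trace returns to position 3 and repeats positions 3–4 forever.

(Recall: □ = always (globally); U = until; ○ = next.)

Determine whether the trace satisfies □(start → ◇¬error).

start → ◇¬error holds at every position 0..4, and those are all positions ever visited, so □(start → ◇¬error) holds.
Positions where start holds: 0, 3.
Check ◇¬error at each: 0→ok, 3→ok.

Satisfied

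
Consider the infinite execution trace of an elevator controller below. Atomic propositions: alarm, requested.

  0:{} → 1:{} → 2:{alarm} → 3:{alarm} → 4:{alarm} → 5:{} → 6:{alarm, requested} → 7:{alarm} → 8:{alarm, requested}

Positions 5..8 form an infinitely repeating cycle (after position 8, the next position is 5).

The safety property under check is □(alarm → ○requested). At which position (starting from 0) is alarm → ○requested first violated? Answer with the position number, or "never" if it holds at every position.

2

Check alarm → ○requested at each position in order: 0 ✓, 1 ✓.
At position 2 the labels are {alarm} and the next position 3 has {alarm}, so alarm → ○requested is false there. This is the first violation.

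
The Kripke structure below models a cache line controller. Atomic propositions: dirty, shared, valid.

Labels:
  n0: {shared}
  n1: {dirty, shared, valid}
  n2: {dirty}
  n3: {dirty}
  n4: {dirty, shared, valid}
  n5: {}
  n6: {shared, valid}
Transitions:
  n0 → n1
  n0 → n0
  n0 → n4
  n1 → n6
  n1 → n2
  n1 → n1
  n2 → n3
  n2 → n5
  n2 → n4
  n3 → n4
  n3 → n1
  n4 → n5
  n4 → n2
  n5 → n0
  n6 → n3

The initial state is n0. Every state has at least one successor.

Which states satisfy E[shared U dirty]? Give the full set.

States satisfying shared: {n0, n1, n4, n6}.
States satisfying dirty: {n1, n2, n3, n4}.
States satisfying E[shared U dirty]: {n0, n1, n2, n3, n4, n6}.

{n0, n1, n2, n3, n4, n6}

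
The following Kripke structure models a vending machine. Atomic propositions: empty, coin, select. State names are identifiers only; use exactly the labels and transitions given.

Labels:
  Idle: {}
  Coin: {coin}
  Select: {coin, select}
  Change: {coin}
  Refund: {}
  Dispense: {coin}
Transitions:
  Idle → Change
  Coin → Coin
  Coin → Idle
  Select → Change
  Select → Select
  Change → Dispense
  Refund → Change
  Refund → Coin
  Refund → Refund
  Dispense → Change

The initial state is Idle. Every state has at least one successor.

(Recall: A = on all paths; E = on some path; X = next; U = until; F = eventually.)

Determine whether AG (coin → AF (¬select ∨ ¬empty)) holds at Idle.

Yes

States satisfying coin → AF (¬select ∨ ¬empty): {Idle, Coin, Select, Change, Refund, Dispense}.
States satisfying AG (coin → AF (¬select ∨ ¬empty)): {Idle, Coin, Select, Change, Refund, Dispense}.
Every state reachable from Idle satisfies coin → AF (¬select ∨ ¬empty).
Idle ∈ Sat(AG (coin → AF (¬select ∨ ¬empty))).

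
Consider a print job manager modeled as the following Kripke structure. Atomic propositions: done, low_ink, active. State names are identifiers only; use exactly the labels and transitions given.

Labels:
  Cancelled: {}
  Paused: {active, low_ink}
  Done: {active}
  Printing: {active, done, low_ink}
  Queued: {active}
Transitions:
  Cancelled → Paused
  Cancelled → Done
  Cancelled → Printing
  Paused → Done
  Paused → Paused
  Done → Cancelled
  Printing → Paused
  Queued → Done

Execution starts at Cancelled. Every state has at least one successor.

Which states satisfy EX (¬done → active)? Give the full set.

{Cancelled, Paused, Printing, Queued}

States satisfying ¬done → active: {Paused, Done, Printing, Queued}.
States satisfying EX (¬done → active): {Cancelled, Paused, Printing, Queued}.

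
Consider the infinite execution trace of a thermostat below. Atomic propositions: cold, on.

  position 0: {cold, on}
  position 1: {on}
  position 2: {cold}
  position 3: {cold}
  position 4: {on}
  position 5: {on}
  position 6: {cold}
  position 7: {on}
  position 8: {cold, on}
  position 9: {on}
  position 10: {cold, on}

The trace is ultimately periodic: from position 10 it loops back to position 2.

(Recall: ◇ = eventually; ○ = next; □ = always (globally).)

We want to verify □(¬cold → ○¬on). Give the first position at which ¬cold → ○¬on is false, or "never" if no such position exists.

Check ¬cold → ○¬on at each position in order: 0 ✓, 1 ✓, 2 ✓, 3 ✓.
At position 4 the labels are {on} and the next position 5 has {on}, so ¬cold → ○¬on is false there. This is the first violation.

4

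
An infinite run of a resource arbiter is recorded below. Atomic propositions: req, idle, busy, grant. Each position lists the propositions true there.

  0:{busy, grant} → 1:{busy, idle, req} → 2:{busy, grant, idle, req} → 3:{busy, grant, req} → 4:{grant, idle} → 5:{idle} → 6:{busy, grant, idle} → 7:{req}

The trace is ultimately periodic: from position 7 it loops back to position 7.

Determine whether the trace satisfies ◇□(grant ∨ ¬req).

□(grant ∨ ¬req) is false at every position 0..7, so it never becomes true and ◇□(grant ∨ ¬req) fails.

Does not hold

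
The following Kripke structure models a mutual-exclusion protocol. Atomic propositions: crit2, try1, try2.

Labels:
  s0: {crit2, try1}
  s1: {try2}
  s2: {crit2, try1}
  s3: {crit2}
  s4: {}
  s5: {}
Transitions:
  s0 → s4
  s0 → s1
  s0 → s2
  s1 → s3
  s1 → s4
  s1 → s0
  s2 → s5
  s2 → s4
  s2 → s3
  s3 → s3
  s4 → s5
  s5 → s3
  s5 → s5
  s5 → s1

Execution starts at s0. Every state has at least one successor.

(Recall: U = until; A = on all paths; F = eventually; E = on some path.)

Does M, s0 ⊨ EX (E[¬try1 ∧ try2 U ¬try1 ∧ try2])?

States satisfying E[¬try1 ∧ try2 U ¬try1 ∧ try2]: {s1}.
States satisfying EX (E[¬try1 ∧ try2 U ¬try1 ∧ try2]): {s0, s5}.
s0 ∈ Sat(EX (E[¬try1 ∧ try2 U ¬try1 ∧ try2])).

Satisfied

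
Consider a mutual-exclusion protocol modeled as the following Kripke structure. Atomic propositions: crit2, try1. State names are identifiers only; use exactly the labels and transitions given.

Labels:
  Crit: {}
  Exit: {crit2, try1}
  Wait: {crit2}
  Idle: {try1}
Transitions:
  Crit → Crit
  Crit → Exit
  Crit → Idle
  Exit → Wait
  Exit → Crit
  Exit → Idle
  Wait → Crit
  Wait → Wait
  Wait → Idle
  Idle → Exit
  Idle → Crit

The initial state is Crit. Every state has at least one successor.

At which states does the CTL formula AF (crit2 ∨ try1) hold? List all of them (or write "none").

States satisfying crit2 ∨ try1: {Exit, Wait, Idle}.
States satisfying AF (crit2 ∨ try1): {Exit, Wait, Idle}.

{Exit, Wait, Idle}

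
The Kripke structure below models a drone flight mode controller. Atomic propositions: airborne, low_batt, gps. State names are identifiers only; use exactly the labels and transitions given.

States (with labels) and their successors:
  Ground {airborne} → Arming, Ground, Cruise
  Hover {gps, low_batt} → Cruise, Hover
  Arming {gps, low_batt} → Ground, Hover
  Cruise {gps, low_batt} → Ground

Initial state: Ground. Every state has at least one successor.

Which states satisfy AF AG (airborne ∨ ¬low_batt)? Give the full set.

none

States satisfying AG (airborne ∨ ¬low_batt): ∅.
States satisfying AF AG (airborne ∨ ¬low_batt): ∅.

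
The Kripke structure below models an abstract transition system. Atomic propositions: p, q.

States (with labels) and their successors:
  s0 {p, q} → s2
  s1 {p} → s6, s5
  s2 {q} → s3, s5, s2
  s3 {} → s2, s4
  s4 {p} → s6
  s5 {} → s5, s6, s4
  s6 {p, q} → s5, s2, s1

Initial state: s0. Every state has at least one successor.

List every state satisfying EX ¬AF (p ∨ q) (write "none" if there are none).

States satisfying ¬AF (p ∨ q): {s5}.
States satisfying EX ¬AF (p ∨ q): {s1, s2, s5, s6}.

{s1, s2, s5, s6}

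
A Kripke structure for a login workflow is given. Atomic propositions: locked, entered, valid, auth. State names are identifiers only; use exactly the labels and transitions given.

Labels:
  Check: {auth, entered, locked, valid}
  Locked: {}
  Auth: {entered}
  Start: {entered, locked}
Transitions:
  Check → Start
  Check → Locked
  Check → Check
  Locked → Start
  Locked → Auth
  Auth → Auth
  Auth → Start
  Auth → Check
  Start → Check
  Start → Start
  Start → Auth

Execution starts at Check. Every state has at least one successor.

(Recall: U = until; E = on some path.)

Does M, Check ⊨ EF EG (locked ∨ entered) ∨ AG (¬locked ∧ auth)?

States satisfying EG (locked ∨ entered): {Check, Auth, Start}.
States satisfying EF EG (locked ∨ entered): {Check, Locked, Auth, Start}.
States satisfying ¬locked ∧ auth: ∅.
States satisfying AG (¬locked ∧ auth): ∅.
States satisfying EF EG (locked ∨ entered) ∨ AG (¬locked ∧ auth): {Check, Locked, Auth, Start}.
Check ∈ Sat(EF EG (locked ∨ entered) ∨ AG (¬locked ∧ auth)).

Satisfied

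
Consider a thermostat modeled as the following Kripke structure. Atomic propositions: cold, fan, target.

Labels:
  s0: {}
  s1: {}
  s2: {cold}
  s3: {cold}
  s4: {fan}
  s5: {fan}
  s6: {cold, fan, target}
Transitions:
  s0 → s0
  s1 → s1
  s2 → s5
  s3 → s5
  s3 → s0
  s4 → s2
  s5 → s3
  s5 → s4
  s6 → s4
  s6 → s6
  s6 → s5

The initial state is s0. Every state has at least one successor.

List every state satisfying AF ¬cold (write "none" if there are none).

States satisfying ¬cold: {s0, s1, s4, s5}.
States satisfying AF ¬cold: {s0, s1, s2, s3, s4, s5}.

{s0, s1, s2, s3, s4, s5}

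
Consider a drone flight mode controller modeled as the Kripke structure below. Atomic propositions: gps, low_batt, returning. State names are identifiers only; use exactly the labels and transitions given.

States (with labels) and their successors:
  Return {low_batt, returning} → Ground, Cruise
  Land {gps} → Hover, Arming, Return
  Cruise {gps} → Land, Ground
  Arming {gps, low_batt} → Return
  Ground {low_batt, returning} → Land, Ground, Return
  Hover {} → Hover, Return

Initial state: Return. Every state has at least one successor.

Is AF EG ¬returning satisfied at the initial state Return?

No

States satisfying EG ¬returning: {Land, Cruise, Hover}.
States satisfying AF EG ¬returning: {Land, Cruise, Hover}.
There is a path from Return along which EG ¬returning never holds.
Return ∉ Sat(AF EG ¬returning).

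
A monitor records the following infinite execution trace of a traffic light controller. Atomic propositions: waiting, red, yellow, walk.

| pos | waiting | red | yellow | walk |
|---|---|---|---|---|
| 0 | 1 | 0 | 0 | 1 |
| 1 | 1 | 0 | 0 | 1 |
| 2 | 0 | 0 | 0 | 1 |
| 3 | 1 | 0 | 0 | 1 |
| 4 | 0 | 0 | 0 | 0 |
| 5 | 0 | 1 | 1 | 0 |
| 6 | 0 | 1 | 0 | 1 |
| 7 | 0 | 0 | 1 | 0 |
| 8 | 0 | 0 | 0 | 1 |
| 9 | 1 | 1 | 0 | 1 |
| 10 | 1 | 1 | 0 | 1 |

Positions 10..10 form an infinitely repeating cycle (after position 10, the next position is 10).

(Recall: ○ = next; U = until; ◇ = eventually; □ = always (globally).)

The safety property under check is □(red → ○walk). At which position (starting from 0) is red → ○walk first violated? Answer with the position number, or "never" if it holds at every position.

Check red → ○walk at each position in order: 0 ✓, 1 ✓, 2 ✓, 3 ✓, 4 ✓, 5 ✓.
At position 6 the labels are {red, walk} and the next position 7 has {yellow}, so red → ○walk is false there. This is the first violation.

6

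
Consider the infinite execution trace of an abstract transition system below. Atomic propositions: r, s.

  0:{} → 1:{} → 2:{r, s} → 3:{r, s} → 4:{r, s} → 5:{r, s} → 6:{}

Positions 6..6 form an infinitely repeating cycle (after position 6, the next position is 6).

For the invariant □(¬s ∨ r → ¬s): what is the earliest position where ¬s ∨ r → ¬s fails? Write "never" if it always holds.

2

Check ¬s ∨ r → ¬s at each position in order: 0 ✓, 1 ✓.
At position 2 the labels are {r, s}, so ¬s ∨ r → ¬s is false there. This is the first violation.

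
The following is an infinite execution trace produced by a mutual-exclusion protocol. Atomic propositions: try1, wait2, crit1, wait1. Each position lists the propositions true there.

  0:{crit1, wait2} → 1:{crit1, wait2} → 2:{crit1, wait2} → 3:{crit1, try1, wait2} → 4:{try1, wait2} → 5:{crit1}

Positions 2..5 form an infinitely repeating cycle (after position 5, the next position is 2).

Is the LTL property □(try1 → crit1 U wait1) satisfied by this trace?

try1 → crit1 U wait1 must hold at every position from 0 onward. It fails at position 3, so □(try1 → crit1 U wait1) is false.
Positions where try1 holds: 3, 4.
Check crit1 U wait1 at each: 3→fails, 4→fails.

Does not hold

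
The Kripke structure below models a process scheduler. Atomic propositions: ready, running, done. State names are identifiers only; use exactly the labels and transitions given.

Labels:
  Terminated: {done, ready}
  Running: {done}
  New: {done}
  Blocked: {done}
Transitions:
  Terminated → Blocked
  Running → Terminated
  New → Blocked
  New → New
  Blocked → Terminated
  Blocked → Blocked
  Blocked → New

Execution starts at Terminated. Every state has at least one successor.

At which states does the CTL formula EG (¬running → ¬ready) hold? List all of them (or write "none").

States satisfying ¬running → ¬ready: {Running, New, Blocked}.
States satisfying EG (¬running → ¬ready): {New, Blocked}.

{New, Blocked}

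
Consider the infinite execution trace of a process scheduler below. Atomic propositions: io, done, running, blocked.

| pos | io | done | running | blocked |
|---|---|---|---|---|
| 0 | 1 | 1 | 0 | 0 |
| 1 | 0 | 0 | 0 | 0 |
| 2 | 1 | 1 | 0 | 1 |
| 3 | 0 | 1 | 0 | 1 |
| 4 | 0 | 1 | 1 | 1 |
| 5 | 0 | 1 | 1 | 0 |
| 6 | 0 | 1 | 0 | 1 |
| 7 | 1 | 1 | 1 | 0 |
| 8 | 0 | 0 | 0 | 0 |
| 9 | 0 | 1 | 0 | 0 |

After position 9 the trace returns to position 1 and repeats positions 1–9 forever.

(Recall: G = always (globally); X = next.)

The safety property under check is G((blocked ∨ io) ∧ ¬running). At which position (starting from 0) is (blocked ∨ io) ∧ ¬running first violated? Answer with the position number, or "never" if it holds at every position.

Check (blocked ∨ io) ∧ ¬running at each position in order: 0 ✓.
At position 1 the labels are {}, so (blocked ∨ io) ∧ ¬running is false there. This is the first violation.

1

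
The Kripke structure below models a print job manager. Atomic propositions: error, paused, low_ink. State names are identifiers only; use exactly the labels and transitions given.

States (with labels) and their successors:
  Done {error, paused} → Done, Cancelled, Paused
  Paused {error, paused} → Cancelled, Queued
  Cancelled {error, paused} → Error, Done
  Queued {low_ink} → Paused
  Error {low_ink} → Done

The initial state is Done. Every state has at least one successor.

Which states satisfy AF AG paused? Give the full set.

none

States satisfying AG paused: ∅.
States satisfying AF AG paused: ∅.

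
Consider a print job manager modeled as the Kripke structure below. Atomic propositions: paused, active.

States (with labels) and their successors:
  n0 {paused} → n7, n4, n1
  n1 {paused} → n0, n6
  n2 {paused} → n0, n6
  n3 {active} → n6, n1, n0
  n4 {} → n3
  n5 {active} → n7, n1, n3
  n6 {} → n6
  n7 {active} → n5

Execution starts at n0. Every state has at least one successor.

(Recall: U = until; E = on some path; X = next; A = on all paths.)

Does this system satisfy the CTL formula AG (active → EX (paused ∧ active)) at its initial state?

States satisfying active → EX (paused ∧ active): {n0, n1, n2, n4, n6}.
States satisfying AG (active → EX (paused ∧ active)): {n6}.
n3 is reachable from n0 and violates active → EX (paused ∧ active), so AG fails at n0.
n0 ∉ Sat(AG (active → EX (paused ∧ active))).

No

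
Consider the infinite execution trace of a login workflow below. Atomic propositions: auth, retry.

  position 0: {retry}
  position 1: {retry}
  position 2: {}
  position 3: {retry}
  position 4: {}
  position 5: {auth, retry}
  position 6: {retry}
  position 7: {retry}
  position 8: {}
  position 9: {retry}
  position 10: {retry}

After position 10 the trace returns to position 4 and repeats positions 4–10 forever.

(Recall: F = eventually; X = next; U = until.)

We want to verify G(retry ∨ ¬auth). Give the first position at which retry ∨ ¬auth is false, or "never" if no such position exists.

retry ∨ ¬auth holds at every position 0..10, and those are all the positions the trace ever visits, so the invariant G(retry ∨ ¬auth) is never violated.

never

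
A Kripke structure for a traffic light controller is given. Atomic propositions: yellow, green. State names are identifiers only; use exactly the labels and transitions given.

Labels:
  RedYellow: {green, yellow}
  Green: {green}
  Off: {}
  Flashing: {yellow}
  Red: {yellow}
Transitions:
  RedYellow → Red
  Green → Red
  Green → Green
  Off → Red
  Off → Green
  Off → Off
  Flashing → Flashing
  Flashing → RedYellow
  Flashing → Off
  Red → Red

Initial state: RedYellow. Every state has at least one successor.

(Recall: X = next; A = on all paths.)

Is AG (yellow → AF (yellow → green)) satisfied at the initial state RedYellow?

States satisfying yellow → AF (yellow → green): {RedYellow, Green, Off}.
States satisfying AG (yellow → AF (yellow → green)): ∅.
Red is reachable from RedYellow and violates yellow → AF (yellow → green), so AG fails at RedYellow.
RedYellow ∉ Sat(AG (yellow → AF (yellow → green))).

No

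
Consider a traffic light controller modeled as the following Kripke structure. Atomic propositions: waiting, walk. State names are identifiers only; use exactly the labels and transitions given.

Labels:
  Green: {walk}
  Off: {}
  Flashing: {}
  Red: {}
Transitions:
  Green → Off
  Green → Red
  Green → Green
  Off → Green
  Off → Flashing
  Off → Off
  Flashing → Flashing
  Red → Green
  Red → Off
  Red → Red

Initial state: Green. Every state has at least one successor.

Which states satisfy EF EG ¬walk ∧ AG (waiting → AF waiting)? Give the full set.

States satisfying EG ¬walk: {Off, Flashing, Red}.
States satisfying EF EG ¬walk: {Green, Off, Flashing, Red}.
States satisfying waiting → AF waiting: {Green, Off, Flashing, Red}.
States satisfying AG (waiting → AF waiting): {Green, Off, Flashing, Red}.
States satisfying EF EG ¬walk ∧ AG (waiting → AF waiting): {Green, Off, Flashing, Red}.

{Green, Off, Flashing, Red}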